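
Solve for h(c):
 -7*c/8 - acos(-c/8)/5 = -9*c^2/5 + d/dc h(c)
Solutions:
 h(c) = C1 + 3*c^3/5 - 7*c^2/16 - c*acos(-c/8)/5 - sqrt(64 - c^2)/5


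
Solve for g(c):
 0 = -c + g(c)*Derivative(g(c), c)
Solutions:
 g(c) = -sqrt(C1 + c^2)
 g(c) = sqrt(C1 + c^2)


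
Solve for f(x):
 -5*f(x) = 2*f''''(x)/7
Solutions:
 f(x) = (C1*sin(70^(1/4)*x/2) + C2*cos(70^(1/4)*x/2))*exp(-70^(1/4)*x/2) + (C3*sin(70^(1/4)*x/2) + C4*cos(70^(1/4)*x/2))*exp(70^(1/4)*x/2)


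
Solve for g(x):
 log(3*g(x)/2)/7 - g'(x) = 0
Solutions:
 7*Integral(1/(-log(_y) - log(3) + log(2)), (_y, g(x))) = C1 - x


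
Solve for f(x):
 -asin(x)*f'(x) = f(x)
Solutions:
 f(x) = C1*exp(-Integral(1/asin(x), x))


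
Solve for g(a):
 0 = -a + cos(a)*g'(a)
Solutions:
 g(a) = C1 + Integral(a/cos(a), a)


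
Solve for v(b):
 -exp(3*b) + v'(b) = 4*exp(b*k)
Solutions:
 v(b) = C1 + exp(3*b)/3 + 4*exp(b*k)/k


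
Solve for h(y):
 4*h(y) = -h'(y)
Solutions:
 h(y) = C1*exp(-4*y)


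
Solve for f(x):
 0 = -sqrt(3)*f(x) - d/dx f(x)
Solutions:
 f(x) = C1*exp(-sqrt(3)*x)


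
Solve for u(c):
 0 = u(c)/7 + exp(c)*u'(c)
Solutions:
 u(c) = C1*exp(exp(-c)/7)


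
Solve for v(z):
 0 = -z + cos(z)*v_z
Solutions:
 v(z) = C1 + Integral(z/cos(z), z)


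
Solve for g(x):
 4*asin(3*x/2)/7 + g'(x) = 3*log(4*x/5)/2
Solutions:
 g(x) = C1 + 3*x*log(x)/2 - 4*x*asin(3*x/2)/7 - 3*x*log(5)/2 - 3*x/2 + 3*x*log(2) - 4*sqrt(4 - 9*x^2)/21


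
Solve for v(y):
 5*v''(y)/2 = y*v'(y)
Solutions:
 v(y) = C1 + C2*erfi(sqrt(5)*y/5)


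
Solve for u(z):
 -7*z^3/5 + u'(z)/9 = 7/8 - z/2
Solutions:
 u(z) = C1 + 63*z^4/20 - 9*z^2/4 + 63*z/8


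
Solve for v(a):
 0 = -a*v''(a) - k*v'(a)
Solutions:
 v(a) = C1 + a^(1 - re(k))*(C2*sin(log(a)*Abs(im(k))) + C3*cos(log(a)*im(k)))


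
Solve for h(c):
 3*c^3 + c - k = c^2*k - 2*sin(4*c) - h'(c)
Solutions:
 h(c) = C1 - 3*c^4/4 + c^3*k/3 - c^2/2 + c*k + cos(4*c)/2


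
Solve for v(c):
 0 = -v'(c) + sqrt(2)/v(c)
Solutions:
 v(c) = -sqrt(C1 + 2*sqrt(2)*c)
 v(c) = sqrt(C1 + 2*sqrt(2)*c)


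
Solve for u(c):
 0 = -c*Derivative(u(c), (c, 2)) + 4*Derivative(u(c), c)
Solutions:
 u(c) = C1 + C2*c^5


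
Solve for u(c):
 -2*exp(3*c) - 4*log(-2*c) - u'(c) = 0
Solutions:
 u(c) = C1 - 4*c*log(-c) + 4*c*(1 - log(2)) - 2*exp(3*c)/3


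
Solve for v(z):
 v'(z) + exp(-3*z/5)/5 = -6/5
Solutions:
 v(z) = C1 - 6*z/5 + exp(-3*z/5)/3


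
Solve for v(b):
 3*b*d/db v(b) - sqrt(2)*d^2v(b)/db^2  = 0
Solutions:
 v(b) = C1 + C2*erfi(2^(1/4)*sqrt(3)*b/2)


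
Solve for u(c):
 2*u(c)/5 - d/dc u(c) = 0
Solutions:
 u(c) = C1*exp(2*c/5)


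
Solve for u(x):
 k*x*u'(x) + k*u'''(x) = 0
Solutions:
 u(x) = C1 + Integral(C2*airyai(-x) + C3*airybi(-x), x)


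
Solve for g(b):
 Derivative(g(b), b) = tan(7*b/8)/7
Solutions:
 g(b) = C1 - 8*log(cos(7*b/8))/49


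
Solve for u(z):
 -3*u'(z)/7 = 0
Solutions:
 u(z) = C1


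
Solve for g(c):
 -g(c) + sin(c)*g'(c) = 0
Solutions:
 g(c) = C1*sqrt(cos(c) - 1)/sqrt(cos(c) + 1)


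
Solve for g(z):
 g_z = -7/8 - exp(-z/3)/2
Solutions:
 g(z) = C1 - 7*z/8 + 3*exp(-z/3)/2


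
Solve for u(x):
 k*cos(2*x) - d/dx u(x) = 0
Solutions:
 u(x) = C1 + k*sin(2*x)/2


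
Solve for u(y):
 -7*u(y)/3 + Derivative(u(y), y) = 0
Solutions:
 u(y) = C1*exp(7*y/3)


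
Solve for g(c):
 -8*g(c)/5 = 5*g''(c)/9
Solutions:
 g(c) = C1*sin(6*sqrt(2)*c/5) + C2*cos(6*sqrt(2)*c/5)


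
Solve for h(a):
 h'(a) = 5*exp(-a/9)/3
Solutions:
 h(a) = C1 - 15*exp(-a/9)


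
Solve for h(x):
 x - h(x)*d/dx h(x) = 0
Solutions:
 h(x) = -sqrt(C1 + x^2)
 h(x) = sqrt(C1 + x^2)


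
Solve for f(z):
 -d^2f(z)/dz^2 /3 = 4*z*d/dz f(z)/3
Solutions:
 f(z) = C1 + C2*erf(sqrt(2)*z)


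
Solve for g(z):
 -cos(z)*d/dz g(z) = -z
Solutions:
 g(z) = C1 + Integral(z/cos(z), z)


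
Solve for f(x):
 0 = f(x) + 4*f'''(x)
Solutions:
 f(x) = C3*exp(-2^(1/3)*x/2) + (C1*sin(2^(1/3)*sqrt(3)*x/4) + C2*cos(2^(1/3)*sqrt(3)*x/4))*exp(2^(1/3)*x/4)


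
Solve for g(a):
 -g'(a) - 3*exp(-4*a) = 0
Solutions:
 g(a) = C1 + 3*exp(-4*a)/4


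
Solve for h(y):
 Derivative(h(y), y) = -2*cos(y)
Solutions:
 h(y) = C1 - 2*sin(y)


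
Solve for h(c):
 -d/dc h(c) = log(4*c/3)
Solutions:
 h(c) = C1 - c*log(c) + c*log(3/4) + c


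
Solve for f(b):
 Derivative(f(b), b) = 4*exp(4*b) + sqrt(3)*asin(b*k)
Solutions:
 f(b) = C1 + sqrt(3)*Piecewise((b*asin(b*k) + sqrt(-b^2*k^2 + 1)/k, Ne(k, 0)), (0, True)) + exp(4*b)


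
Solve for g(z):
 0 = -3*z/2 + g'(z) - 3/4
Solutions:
 g(z) = C1 + 3*z^2/4 + 3*z/4


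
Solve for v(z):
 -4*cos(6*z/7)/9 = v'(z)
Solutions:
 v(z) = C1 - 14*sin(6*z/7)/27


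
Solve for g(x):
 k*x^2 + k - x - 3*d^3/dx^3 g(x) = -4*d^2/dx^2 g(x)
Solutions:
 g(x) = C1 + C2*x + C3*exp(4*x/3) - k*x^4/48 + x^3*(2 - 3*k)/48 + x^2*(6 - 17*k)/64


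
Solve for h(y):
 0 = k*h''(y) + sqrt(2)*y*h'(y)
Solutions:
 h(y) = C1 + C2*sqrt(k)*erf(2^(3/4)*y*sqrt(1/k)/2)


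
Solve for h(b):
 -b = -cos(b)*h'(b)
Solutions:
 h(b) = C1 + Integral(b/cos(b), b)


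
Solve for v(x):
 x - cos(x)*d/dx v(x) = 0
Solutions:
 v(x) = C1 + Integral(x/cos(x), x)


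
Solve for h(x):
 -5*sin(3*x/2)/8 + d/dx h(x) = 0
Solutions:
 h(x) = C1 - 5*cos(3*x/2)/12


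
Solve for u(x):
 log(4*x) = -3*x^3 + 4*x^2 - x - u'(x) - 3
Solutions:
 u(x) = C1 - 3*x^4/4 + 4*x^3/3 - x^2/2 - x*log(x) - 2*x - x*log(4)


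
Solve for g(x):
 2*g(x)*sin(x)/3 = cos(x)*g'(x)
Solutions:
 g(x) = C1/cos(x)^(2/3)


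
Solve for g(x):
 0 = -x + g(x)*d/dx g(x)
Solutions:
 g(x) = -sqrt(C1 + x^2)
 g(x) = sqrt(C1 + x^2)


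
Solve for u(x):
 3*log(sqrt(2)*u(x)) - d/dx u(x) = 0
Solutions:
 -2*Integral(1/(2*log(_y) + log(2)), (_y, u(x)))/3 = C1 - x


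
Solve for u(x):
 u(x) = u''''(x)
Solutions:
 u(x) = C1*exp(-x) + C2*exp(x) + C3*sin(x) + C4*cos(x)


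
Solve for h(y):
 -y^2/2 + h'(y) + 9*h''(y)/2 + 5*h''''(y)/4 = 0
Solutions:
 h(y) = C1 + C2*exp(-10^(1/3)*y*(-(5 + sqrt(295))^(1/3) + 3*10^(1/3)/(5 + sqrt(295))^(1/3))/10)*sin(10^(1/3)*sqrt(3)*y*(3*10^(1/3)/(5 + sqrt(295))^(1/3) + (5 + sqrt(295))^(1/3))/10) + C3*exp(-10^(1/3)*y*(-(5 + sqrt(295))^(1/3) + 3*10^(1/3)/(5 + sqrt(295))^(1/3))/10)*cos(10^(1/3)*sqrt(3)*y*(3*10^(1/3)/(5 + sqrt(295))^(1/3) + (5 + sqrt(295))^(1/3))/10) + C4*exp(10^(1/3)*y*(-(5 + sqrt(295))^(1/3) + 3*10^(1/3)/(5 + sqrt(295))^(1/3))/5) + y^3/6 - 9*y^2/4 + 81*y/4


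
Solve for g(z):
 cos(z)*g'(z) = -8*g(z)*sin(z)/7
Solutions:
 g(z) = C1*cos(z)^(8/7)


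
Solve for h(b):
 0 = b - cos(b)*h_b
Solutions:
 h(b) = C1 + Integral(b/cos(b), b)


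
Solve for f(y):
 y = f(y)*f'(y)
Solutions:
 f(y) = -sqrt(C1 + y^2)
 f(y) = sqrt(C1 + y^2)


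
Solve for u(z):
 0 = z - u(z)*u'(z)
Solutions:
 u(z) = -sqrt(C1 + z^2)
 u(z) = sqrt(C1 + z^2)


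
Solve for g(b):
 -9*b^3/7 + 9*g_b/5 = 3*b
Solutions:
 g(b) = C1 + 5*b^4/28 + 5*b^2/6


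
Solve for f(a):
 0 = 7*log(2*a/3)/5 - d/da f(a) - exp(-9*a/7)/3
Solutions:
 f(a) = C1 + 7*a*log(a)/5 + 7*a*(-log(3) - 1 + log(2))/5 + 7*exp(-9*a/7)/27


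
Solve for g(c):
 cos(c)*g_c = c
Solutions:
 g(c) = C1 + Integral(c/cos(c), c)


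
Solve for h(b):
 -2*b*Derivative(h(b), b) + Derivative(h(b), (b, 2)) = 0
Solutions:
 h(b) = C1 + C2*erfi(b)


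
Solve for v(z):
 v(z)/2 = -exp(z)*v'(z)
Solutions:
 v(z) = C1*exp(exp(-z)/2)


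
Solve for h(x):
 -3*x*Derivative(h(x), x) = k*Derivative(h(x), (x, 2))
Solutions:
 h(x) = C1 + C2*sqrt(k)*erf(sqrt(6)*x*sqrt(1/k)/2)


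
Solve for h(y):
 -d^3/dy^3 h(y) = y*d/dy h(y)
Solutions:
 h(y) = C1 + Integral(C2*airyai(-y) + C3*airybi(-y), y)


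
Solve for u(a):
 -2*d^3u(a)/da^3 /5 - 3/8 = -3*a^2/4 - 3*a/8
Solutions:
 u(a) = C1 + C2*a + C3*a^2 + a^5/32 + 5*a^4/128 - 5*a^3/32


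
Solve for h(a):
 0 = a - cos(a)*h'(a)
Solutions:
 h(a) = C1 + Integral(a/cos(a), a)


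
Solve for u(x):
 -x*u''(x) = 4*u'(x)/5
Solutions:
 u(x) = C1 + C2*x^(1/5)


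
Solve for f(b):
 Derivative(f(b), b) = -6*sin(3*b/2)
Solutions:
 f(b) = C1 + 4*cos(3*b/2)


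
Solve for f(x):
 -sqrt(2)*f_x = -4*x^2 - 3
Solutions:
 f(x) = C1 + 2*sqrt(2)*x^3/3 + 3*sqrt(2)*x/2


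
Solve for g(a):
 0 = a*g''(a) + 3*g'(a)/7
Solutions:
 g(a) = C1 + C2*a^(4/7)


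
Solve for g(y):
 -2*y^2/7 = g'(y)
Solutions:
 g(y) = C1 - 2*y^3/21


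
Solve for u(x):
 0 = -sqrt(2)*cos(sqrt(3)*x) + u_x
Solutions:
 u(x) = C1 + sqrt(6)*sin(sqrt(3)*x)/3


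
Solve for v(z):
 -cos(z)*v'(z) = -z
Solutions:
 v(z) = C1 + Integral(z/cos(z), z)


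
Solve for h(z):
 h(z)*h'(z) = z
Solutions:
 h(z) = -sqrt(C1 + z^2)
 h(z) = sqrt(C1 + z^2)


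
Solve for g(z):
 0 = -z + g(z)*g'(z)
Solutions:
 g(z) = -sqrt(C1 + z^2)
 g(z) = sqrt(C1 + z^2)


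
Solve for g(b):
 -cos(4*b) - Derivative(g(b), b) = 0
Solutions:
 g(b) = C1 - sin(4*b)/4


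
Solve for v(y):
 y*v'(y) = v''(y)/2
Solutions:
 v(y) = C1 + C2*erfi(y)


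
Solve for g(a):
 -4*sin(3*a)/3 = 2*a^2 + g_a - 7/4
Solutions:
 g(a) = C1 - 2*a^3/3 + 7*a/4 + 4*cos(3*a)/9


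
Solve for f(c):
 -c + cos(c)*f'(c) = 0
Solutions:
 f(c) = C1 + Integral(c/cos(c), c)


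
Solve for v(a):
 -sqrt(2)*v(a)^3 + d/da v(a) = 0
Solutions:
 v(a) = -sqrt(2)*sqrt(-1/(C1 + sqrt(2)*a))/2
 v(a) = sqrt(2)*sqrt(-1/(C1 + sqrt(2)*a))/2


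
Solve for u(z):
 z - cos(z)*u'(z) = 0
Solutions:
 u(z) = C1 + Integral(z/cos(z), z)


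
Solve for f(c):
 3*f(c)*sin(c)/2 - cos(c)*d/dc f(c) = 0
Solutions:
 f(c) = C1/cos(c)^(3/2)


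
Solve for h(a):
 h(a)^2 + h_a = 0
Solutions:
 h(a) = 1/(C1 + a)


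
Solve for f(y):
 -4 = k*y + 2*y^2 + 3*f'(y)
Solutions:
 f(y) = C1 - k*y^2/6 - 2*y^3/9 - 4*y/3


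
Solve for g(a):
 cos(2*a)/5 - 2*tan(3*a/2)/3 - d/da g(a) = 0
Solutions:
 g(a) = C1 + 4*log(cos(3*a/2))/9 + sin(2*a)/10


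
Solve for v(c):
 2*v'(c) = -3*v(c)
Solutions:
 v(c) = C1*exp(-3*c/2)


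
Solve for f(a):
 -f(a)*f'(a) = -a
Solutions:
 f(a) = -sqrt(C1 + a^2)
 f(a) = sqrt(C1 + a^2)


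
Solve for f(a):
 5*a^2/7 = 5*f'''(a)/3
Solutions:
 f(a) = C1 + C2*a + C3*a^2 + a^5/140


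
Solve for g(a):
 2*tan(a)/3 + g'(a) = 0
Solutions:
 g(a) = C1 + 2*log(cos(a))/3


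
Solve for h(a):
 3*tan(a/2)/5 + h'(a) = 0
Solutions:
 h(a) = C1 + 6*log(cos(a/2))/5


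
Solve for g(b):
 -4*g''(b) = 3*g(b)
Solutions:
 g(b) = C1*sin(sqrt(3)*b/2) + C2*cos(sqrt(3)*b/2)


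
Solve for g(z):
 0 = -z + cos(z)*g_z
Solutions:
 g(z) = C1 + Integral(z/cos(z), z)


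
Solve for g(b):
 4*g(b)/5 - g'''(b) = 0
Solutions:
 g(b) = C3*exp(10^(2/3)*b/5) + (C1*sin(10^(2/3)*sqrt(3)*b/10) + C2*cos(10^(2/3)*sqrt(3)*b/10))*exp(-10^(2/3)*b/10)


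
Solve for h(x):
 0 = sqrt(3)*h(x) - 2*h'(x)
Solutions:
 h(x) = C1*exp(sqrt(3)*x/2)


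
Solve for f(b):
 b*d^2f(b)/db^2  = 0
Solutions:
 f(b) = C1 + C2*b


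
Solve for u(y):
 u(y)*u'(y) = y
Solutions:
 u(y) = -sqrt(C1 + y^2)
 u(y) = sqrt(C1 + y^2)


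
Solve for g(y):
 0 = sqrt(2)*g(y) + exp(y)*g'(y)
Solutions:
 g(y) = C1*exp(sqrt(2)*exp(-y))


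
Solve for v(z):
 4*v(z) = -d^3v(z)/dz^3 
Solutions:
 v(z) = C3*exp(-2^(2/3)*z) + (C1*sin(2^(2/3)*sqrt(3)*z/2) + C2*cos(2^(2/3)*sqrt(3)*z/2))*exp(2^(2/3)*z/2)


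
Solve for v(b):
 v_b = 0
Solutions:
 v(b) = C1


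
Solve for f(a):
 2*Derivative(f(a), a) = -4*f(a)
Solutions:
 f(a) = C1*exp(-2*a)


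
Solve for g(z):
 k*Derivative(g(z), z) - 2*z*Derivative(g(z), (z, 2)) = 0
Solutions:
 g(z) = C1 + z^(re(k)/2 + 1)*(C2*sin(log(z)*Abs(im(k))/2) + C3*cos(log(z)*im(k)/2))


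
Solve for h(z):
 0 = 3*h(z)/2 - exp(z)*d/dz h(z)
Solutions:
 h(z) = C1*exp(-3*exp(-z)/2)


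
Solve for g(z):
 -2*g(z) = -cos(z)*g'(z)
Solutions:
 g(z) = C1*(sin(z) + 1)/(sin(z) - 1)


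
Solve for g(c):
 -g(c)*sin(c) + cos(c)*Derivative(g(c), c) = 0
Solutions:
 g(c) = C1/cos(c)


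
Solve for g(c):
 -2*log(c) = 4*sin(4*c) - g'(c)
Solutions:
 g(c) = C1 + 2*c*log(c) - 2*c - cos(4*c)


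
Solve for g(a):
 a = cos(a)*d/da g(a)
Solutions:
 g(a) = C1 + Integral(a/cos(a), a)


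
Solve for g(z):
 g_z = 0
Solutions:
 g(z) = C1


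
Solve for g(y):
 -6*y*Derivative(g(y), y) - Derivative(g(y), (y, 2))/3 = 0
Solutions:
 g(y) = C1 + C2*erf(3*y)


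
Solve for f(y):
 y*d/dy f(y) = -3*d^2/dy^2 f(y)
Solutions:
 f(y) = C1 + C2*erf(sqrt(6)*y/6)


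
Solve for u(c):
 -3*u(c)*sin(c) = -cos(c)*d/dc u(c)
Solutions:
 u(c) = C1/cos(c)^3


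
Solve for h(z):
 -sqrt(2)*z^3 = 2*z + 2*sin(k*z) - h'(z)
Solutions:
 h(z) = C1 + sqrt(2)*z^4/4 + z^2 - 2*cos(k*z)/k


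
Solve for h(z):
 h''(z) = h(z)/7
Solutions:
 h(z) = C1*exp(-sqrt(7)*z/7) + C2*exp(sqrt(7)*z/7)


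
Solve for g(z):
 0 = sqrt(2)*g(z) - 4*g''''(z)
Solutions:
 g(z) = C1*exp(-2^(5/8)*z/2) + C2*exp(2^(5/8)*z/2) + C3*sin(2^(5/8)*z/2) + C4*cos(2^(5/8)*z/2)


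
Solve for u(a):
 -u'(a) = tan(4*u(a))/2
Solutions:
 u(a) = -asin(C1*exp(-2*a))/4 + pi/4
 u(a) = asin(C1*exp(-2*a))/4


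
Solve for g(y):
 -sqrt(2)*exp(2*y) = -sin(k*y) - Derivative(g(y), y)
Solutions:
 g(y) = C1 + sqrt(2)*exp(2*y)/2 + cos(k*y)/k


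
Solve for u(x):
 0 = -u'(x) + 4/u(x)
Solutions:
 u(x) = -sqrt(C1 + 8*x)
 u(x) = sqrt(C1 + 8*x)


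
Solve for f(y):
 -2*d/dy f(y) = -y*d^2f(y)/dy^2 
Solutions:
 f(y) = C1 + C2*y^3


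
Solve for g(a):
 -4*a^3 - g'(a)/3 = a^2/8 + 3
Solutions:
 g(a) = C1 - 3*a^4 - a^3/8 - 9*a


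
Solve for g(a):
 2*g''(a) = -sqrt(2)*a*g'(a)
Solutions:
 g(a) = C1 + C2*erf(2^(1/4)*a/2)


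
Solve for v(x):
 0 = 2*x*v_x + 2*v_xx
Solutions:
 v(x) = C1 + C2*erf(sqrt(2)*x/2)


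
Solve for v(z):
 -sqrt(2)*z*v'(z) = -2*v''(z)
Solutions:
 v(z) = C1 + C2*erfi(2^(1/4)*z/2)


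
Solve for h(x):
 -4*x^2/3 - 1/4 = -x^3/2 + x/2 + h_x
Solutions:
 h(x) = C1 + x^4/8 - 4*x^3/9 - x^2/4 - x/4


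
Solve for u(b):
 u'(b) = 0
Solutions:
 u(b) = C1


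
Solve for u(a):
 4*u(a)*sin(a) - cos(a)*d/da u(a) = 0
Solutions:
 u(a) = C1/cos(a)^4


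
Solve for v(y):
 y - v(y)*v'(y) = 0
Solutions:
 v(y) = -sqrt(C1 + y^2)
 v(y) = sqrt(C1 + y^2)


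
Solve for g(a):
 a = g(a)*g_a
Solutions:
 g(a) = -sqrt(C1 + a^2)
 g(a) = sqrt(C1 + a^2)


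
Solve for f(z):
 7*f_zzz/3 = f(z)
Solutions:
 f(z) = C3*exp(3^(1/3)*7^(2/3)*z/7) + (C1*sin(3^(5/6)*7^(2/3)*z/14) + C2*cos(3^(5/6)*7^(2/3)*z/14))*exp(-3^(1/3)*7^(2/3)*z/14)


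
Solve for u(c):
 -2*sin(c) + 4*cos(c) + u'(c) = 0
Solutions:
 u(c) = C1 - 4*sin(c) - 2*cos(c)


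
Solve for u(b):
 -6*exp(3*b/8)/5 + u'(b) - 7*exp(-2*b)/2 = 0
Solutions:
 u(b) = C1 + 16*exp(3*b/8)/5 - 7*exp(-2*b)/4


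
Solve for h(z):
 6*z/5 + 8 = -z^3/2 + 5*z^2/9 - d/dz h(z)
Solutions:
 h(z) = C1 - z^4/8 + 5*z^3/27 - 3*z^2/5 - 8*z


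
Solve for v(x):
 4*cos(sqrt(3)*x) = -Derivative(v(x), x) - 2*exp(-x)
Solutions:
 v(x) = C1 - 4*sqrt(3)*sin(sqrt(3)*x)/3 + 2*exp(-x)


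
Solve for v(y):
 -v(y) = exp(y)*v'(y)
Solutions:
 v(y) = C1*exp(exp(-y))


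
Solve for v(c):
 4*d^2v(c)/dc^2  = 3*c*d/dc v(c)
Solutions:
 v(c) = C1 + C2*erfi(sqrt(6)*c/4)


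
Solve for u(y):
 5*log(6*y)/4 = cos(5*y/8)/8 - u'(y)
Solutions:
 u(y) = C1 - 5*y*log(y)/4 - 5*y*log(6)/4 + 5*y/4 + sin(5*y/8)/5


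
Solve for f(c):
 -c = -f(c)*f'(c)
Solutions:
 f(c) = -sqrt(C1 + c^2)
 f(c) = sqrt(C1 + c^2)


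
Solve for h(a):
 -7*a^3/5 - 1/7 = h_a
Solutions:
 h(a) = C1 - 7*a^4/20 - a/7


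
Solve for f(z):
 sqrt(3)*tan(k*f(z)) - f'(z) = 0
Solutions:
 f(z) = Piecewise((-asin(exp(C1*k + sqrt(3)*k*z))/k + pi/k, Ne(k, 0)), (nan, True))
 f(z) = Piecewise((asin(exp(C1*k + sqrt(3)*k*z))/k, Ne(k, 0)), (nan, True))


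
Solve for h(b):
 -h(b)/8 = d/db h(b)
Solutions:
 h(b) = C1*exp(-b/8)


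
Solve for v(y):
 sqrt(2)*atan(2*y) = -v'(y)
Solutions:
 v(y) = C1 - sqrt(2)*(y*atan(2*y) - log(4*y^2 + 1)/4)


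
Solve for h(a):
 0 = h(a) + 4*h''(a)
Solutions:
 h(a) = C1*sin(a/2) + C2*cos(a/2)


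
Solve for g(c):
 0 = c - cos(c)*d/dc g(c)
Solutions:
 g(c) = C1 + Integral(c/cos(c), c)


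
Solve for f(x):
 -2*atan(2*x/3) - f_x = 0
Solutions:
 f(x) = C1 - 2*x*atan(2*x/3) + 3*log(4*x^2 + 9)/2


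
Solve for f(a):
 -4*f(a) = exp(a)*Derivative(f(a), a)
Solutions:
 f(a) = C1*exp(4*exp(-a))


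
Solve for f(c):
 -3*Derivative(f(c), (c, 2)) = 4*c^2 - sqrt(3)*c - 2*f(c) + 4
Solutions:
 f(c) = C1*exp(-sqrt(6)*c/3) + C2*exp(sqrt(6)*c/3) + 2*c^2 - sqrt(3)*c/2 + 8


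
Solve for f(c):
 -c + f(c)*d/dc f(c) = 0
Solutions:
 f(c) = -sqrt(C1 + c^2)
 f(c) = sqrt(C1 + c^2)


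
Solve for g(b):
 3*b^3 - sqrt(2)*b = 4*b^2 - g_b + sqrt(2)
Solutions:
 g(b) = C1 - 3*b^4/4 + 4*b^3/3 + sqrt(2)*b^2/2 + sqrt(2)*b


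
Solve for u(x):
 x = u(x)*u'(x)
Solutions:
 u(x) = -sqrt(C1 + x^2)
 u(x) = sqrt(C1 + x^2)


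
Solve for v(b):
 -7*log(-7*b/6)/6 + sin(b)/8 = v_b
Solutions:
 v(b) = C1 - 7*b*log(-b)/6 - 7*b*log(7)/6 + 7*b/6 + 7*b*log(6)/6 - cos(b)/8


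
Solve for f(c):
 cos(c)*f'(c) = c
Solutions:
 f(c) = C1 + Integral(c/cos(c), c)


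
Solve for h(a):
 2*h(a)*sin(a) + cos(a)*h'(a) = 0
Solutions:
 h(a) = C1*cos(a)^2


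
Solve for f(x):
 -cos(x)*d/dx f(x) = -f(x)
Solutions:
 f(x) = C1*sqrt(sin(x) + 1)/sqrt(sin(x) - 1)


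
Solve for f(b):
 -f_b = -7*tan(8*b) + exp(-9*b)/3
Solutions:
 f(b) = C1 + 7*log(tan(8*b)^2 + 1)/16 + exp(-9*b)/27


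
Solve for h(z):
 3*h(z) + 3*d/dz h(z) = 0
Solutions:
 h(z) = C1*exp(-z)


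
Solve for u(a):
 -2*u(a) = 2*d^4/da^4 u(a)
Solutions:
 u(a) = (C1*sin(sqrt(2)*a/2) + C2*cos(sqrt(2)*a/2))*exp(-sqrt(2)*a/2) + (C3*sin(sqrt(2)*a/2) + C4*cos(sqrt(2)*a/2))*exp(sqrt(2)*a/2)


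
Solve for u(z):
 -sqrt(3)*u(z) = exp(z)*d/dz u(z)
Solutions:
 u(z) = C1*exp(sqrt(3)*exp(-z))


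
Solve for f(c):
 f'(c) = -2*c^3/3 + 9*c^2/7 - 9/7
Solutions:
 f(c) = C1 - c^4/6 + 3*c^3/7 - 9*c/7


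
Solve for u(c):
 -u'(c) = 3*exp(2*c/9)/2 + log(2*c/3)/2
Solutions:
 u(c) = C1 - c*log(c)/2 + c*(-log(2) + 1 + log(3))/2 - 27*exp(2*c/9)/4


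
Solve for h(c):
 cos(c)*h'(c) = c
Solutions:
 h(c) = C1 + Integral(c/cos(c), c)


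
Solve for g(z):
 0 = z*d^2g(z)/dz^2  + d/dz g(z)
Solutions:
 g(z) = C1 + C2*log(z)


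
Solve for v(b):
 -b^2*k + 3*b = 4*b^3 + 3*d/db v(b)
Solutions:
 v(b) = C1 - b^4/3 - b^3*k/9 + b^2/2


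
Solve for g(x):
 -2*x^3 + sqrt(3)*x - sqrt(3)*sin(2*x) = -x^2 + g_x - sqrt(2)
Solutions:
 g(x) = C1 - x^4/2 + x^3/3 + sqrt(3)*x^2/2 + sqrt(2)*x + sqrt(3)*cos(2*x)/2


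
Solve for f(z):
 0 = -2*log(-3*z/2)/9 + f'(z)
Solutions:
 f(z) = C1 + 2*z*log(-z)/9 + 2*z*(-1 - log(2) + log(3))/9


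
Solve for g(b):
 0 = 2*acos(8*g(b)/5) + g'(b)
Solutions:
 Integral(1/acos(8*_y/5), (_y, g(b))) = C1 - 2*b


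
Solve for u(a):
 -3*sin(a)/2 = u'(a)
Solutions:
 u(a) = C1 + 3*cos(a)/2


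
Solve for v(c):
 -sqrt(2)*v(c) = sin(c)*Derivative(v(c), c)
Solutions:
 v(c) = C1*(cos(c) + 1)^(sqrt(2)/2)/(cos(c) - 1)^(sqrt(2)/2)


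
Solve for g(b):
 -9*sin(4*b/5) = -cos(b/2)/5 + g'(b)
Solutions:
 g(b) = C1 + 2*sin(b/2)/5 + 45*cos(4*b/5)/4


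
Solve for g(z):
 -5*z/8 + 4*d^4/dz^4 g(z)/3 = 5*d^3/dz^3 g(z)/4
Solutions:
 g(z) = C1 + C2*z + C3*z^2 + C4*exp(15*z/16) - z^4/48 - 4*z^3/45


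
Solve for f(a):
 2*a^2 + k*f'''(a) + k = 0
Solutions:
 f(a) = C1 + C2*a + C3*a^2 - a^5/(30*k) - a^3/6


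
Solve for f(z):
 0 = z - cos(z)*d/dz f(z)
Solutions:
 f(z) = C1 + Integral(z/cos(z), z)


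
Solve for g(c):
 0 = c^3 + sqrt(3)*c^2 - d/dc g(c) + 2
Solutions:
 g(c) = C1 + c^4/4 + sqrt(3)*c^3/3 + 2*c


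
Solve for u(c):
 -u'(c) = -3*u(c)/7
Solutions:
 u(c) = C1*exp(3*c/7)


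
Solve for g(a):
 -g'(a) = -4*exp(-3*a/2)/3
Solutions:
 g(a) = C1 - 8*exp(-3*a/2)/9


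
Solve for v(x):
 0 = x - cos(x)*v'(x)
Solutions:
 v(x) = C1 + Integral(x/cos(x), x)


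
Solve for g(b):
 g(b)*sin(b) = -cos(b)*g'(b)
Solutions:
 g(b) = C1*cos(b)


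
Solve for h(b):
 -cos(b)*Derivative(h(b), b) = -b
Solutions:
 h(b) = C1 + Integral(b/cos(b), b)


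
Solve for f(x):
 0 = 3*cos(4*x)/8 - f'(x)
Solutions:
 f(x) = C1 + 3*sin(4*x)/32


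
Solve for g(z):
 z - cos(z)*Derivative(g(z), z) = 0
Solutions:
 g(z) = C1 + Integral(z/cos(z), z)


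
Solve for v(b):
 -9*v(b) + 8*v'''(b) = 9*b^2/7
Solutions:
 v(b) = C3*exp(3^(2/3)*b/2) - b^2/7 + (C1*sin(3*3^(1/6)*b/4) + C2*cos(3*3^(1/6)*b/4))*exp(-3^(2/3)*b/4)


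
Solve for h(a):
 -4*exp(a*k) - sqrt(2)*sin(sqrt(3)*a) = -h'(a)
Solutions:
 h(a) = C1 - sqrt(6)*cos(sqrt(3)*a)/3 + 4*exp(a*k)/k


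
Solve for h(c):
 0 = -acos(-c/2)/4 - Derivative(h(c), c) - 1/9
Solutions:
 h(c) = C1 - c*acos(-c/2)/4 - c/9 - sqrt(4 - c^2)/4


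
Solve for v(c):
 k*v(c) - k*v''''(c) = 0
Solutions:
 v(c) = C1*exp(-c) + C2*exp(c) + C3*sin(c) + C4*cos(c)


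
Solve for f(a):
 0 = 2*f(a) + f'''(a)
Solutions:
 f(a) = C3*exp(-2^(1/3)*a) + (C1*sin(2^(1/3)*sqrt(3)*a/2) + C2*cos(2^(1/3)*sqrt(3)*a/2))*exp(2^(1/3)*a/2)


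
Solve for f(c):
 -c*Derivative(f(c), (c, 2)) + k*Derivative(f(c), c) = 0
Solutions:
 f(c) = C1 + c^(re(k) + 1)*(C2*sin(log(c)*Abs(im(k))) + C3*cos(log(c)*im(k)))


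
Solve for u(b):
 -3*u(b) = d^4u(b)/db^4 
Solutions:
 u(b) = (C1*sin(sqrt(2)*3^(1/4)*b/2) + C2*cos(sqrt(2)*3^(1/4)*b/2))*exp(-sqrt(2)*3^(1/4)*b/2) + (C3*sin(sqrt(2)*3^(1/4)*b/2) + C4*cos(sqrt(2)*3^(1/4)*b/2))*exp(sqrt(2)*3^(1/4)*b/2)


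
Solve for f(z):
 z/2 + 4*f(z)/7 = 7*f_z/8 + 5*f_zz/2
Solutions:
 f(z) = C1*exp(z*(-49 + sqrt(20321))/280) + C2*exp(-z*(49 + sqrt(20321))/280) - 7*z/8 - 343/256


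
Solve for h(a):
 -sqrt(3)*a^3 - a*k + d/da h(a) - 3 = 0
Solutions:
 h(a) = C1 + sqrt(3)*a^4/4 + a^2*k/2 + 3*a


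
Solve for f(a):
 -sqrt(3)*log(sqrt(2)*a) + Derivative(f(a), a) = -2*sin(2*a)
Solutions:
 f(a) = C1 + sqrt(3)*a*(log(a) - 1) + sqrt(3)*a*log(2)/2 + cos(2*a)


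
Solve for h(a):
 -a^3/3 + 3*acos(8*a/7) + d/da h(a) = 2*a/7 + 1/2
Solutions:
 h(a) = C1 + a^4/12 + a^2/7 - 3*a*acos(8*a/7) + a/2 + 3*sqrt(49 - 64*a^2)/8


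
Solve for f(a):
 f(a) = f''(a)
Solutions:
 f(a) = C1*exp(-a) + C2*exp(a)


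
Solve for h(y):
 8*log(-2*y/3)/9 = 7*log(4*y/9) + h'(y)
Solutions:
 h(y) = C1 - 55*y*log(y)/9 + y*(-118*log(2) + 55 + 118*log(3) + 8*I*pi)/9


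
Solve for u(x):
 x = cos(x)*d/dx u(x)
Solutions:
 u(x) = C1 + Integral(x/cos(x), x)


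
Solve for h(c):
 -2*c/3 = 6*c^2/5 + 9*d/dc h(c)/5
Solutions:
 h(c) = C1 - 2*c^3/9 - 5*c^2/27


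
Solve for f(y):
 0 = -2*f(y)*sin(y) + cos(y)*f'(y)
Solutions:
 f(y) = C1/cos(y)^2


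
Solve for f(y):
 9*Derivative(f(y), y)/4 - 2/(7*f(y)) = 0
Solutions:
 f(y) = -sqrt(C1 + 112*y)/21
 f(y) = sqrt(C1 + 112*y)/21


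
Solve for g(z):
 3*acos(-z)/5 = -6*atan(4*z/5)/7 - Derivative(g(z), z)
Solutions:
 g(z) = C1 - 3*z*acos(-z)/5 - 6*z*atan(4*z/5)/7 - 3*sqrt(1 - z^2)/5 + 15*log(16*z^2 + 25)/28


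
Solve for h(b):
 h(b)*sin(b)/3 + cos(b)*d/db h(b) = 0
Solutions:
 h(b) = C1*cos(b)^(1/3)


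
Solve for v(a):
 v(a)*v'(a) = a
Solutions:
 v(a) = -sqrt(C1 + a^2)
 v(a) = sqrt(C1 + a^2)


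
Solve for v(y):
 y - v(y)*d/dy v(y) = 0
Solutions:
 v(y) = -sqrt(C1 + y^2)
 v(y) = sqrt(C1 + y^2)


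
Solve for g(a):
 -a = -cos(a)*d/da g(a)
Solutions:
 g(a) = C1 + Integral(a/cos(a), a)


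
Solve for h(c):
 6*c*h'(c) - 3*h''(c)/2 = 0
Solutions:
 h(c) = C1 + C2*erfi(sqrt(2)*c)


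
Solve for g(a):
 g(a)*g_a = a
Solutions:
 g(a) = -sqrt(C1 + a^2)
 g(a) = sqrt(C1 + a^2)


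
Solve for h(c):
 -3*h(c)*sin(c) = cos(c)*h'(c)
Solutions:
 h(c) = C1*cos(c)^3


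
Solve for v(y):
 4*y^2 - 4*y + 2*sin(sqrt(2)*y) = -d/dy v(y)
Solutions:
 v(y) = C1 - 4*y^3/3 + 2*y^2 + sqrt(2)*cos(sqrt(2)*y)


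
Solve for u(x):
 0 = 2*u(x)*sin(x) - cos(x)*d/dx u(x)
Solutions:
 u(x) = C1/cos(x)^2


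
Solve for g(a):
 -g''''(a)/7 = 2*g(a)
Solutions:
 g(a) = (C1*sin(2^(3/4)*7^(1/4)*a/2) + C2*cos(2^(3/4)*7^(1/4)*a/2))*exp(-2^(3/4)*7^(1/4)*a/2) + (C3*sin(2^(3/4)*7^(1/4)*a/2) + C4*cos(2^(3/4)*7^(1/4)*a/2))*exp(2^(3/4)*7^(1/4)*a/2)


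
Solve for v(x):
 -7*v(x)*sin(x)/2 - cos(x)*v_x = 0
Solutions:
 v(x) = C1*cos(x)^(7/2)


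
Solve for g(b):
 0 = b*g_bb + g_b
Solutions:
 g(b) = C1 + C2*log(b)


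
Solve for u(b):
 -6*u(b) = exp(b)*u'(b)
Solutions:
 u(b) = C1*exp(6*exp(-b))


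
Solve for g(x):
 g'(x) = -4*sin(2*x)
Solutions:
 g(x) = C1 + 2*cos(2*x)


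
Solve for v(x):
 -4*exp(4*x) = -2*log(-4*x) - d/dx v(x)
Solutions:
 v(x) = C1 - 2*x*log(-x) + 2*x*(1 - 2*log(2)) + exp(4*x)


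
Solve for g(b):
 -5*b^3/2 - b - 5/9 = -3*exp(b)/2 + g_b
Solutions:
 g(b) = C1 - 5*b^4/8 - b^2/2 - 5*b/9 + 3*exp(b)/2


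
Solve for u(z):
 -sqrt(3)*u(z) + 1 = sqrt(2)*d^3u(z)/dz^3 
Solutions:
 u(z) = C3*exp(-2^(5/6)*3^(1/6)*z/2) + (C1*sin(2^(5/6)*3^(2/3)*z/4) + C2*cos(2^(5/6)*3^(2/3)*z/4))*exp(2^(5/6)*3^(1/6)*z/4) + sqrt(3)/3


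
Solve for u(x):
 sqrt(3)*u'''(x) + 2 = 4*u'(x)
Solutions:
 u(x) = C1 + C2*exp(-2*3^(3/4)*x/3) + C3*exp(2*3^(3/4)*x/3) + x/2


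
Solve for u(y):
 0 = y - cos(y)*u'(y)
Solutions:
 u(y) = C1 + Integral(y/cos(y), y)


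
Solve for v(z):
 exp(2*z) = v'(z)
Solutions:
 v(z) = C1 + exp(2*z)/2


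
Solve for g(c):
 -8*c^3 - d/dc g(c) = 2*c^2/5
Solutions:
 g(c) = C1 - 2*c^4 - 2*c^3/15


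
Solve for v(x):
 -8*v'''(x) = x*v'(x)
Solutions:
 v(x) = C1 + Integral(C2*airyai(-x/2) + C3*airybi(-x/2), x)


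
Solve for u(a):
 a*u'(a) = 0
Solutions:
 u(a) = C1


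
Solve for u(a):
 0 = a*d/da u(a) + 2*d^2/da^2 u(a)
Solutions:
 u(a) = C1 + C2*erf(a/2)


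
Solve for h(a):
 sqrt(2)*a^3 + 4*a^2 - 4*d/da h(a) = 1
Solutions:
 h(a) = C1 + sqrt(2)*a^4/16 + a^3/3 - a/4


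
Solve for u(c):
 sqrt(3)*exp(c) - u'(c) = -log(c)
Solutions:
 u(c) = C1 + c*log(c) - c + sqrt(3)*exp(c)


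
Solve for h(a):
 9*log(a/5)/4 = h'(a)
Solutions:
 h(a) = C1 + 9*a*log(a)/4 - 9*a*log(5)/4 - 9*a/4


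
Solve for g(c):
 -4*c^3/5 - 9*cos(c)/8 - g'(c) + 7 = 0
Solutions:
 g(c) = C1 - c^4/5 + 7*c - 9*sin(c)/8


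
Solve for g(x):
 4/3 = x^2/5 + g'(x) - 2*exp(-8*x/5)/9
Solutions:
 g(x) = C1 - x^3/15 + 4*x/3 - 5*exp(-8*x/5)/36


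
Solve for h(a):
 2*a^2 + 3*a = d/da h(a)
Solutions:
 h(a) = C1 + 2*a^3/3 + 3*a^2/2


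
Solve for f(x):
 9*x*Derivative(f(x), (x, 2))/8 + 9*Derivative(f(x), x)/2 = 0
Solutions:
 f(x) = C1 + C2/x^3


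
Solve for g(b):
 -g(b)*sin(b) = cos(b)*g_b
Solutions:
 g(b) = C1*cos(b)


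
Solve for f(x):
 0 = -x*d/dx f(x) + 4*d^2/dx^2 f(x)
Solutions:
 f(x) = C1 + C2*erfi(sqrt(2)*x/4)


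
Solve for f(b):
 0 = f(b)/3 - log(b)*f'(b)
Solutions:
 f(b) = C1*exp(li(b)/3)


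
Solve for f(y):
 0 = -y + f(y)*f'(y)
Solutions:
 f(y) = -sqrt(C1 + y^2)
 f(y) = sqrt(C1 + y^2)


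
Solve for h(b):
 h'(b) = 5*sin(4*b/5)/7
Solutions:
 h(b) = C1 - 25*cos(4*b/5)/28


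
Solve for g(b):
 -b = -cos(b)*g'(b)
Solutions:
 g(b) = C1 + Integral(b/cos(b), b)


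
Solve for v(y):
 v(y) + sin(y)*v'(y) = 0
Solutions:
 v(y) = C1*sqrt(cos(y) + 1)/sqrt(cos(y) - 1)


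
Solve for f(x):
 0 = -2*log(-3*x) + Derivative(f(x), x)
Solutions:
 f(x) = C1 + 2*x*log(-x) + 2*x*(-1 + log(3))


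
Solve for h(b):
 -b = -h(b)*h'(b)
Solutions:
 h(b) = -sqrt(C1 + b^2)
 h(b) = sqrt(C1 + b^2)


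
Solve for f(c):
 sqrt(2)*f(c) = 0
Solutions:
 f(c) = 0


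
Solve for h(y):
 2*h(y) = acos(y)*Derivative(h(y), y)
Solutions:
 h(y) = C1*exp(2*Integral(1/acos(y), y))


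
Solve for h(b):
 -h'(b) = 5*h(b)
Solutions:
 h(b) = C1*exp(-5*b)


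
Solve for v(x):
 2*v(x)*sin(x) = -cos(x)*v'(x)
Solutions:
 v(x) = C1*cos(x)^2


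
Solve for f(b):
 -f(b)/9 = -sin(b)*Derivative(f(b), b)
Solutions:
 f(b) = C1*(cos(b) - 1)^(1/18)/(cos(b) + 1)^(1/18)


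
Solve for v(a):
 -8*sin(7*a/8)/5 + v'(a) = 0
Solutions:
 v(a) = C1 - 64*cos(7*a/8)/35


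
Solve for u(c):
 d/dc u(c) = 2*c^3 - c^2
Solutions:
 u(c) = C1 + c^4/2 - c^3/3


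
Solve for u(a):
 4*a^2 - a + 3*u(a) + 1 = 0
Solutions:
 u(a) = -4*a^2/3 + a/3 - 1/3


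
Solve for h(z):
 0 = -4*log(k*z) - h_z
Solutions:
 h(z) = C1 - 4*z*log(k*z) + 4*z


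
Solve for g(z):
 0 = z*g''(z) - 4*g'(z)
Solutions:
 g(z) = C1 + C2*z^5


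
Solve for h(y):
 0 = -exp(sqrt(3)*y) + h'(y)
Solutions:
 h(y) = C1 + sqrt(3)*exp(sqrt(3)*y)/3


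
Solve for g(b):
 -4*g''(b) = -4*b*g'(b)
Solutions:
 g(b) = C1 + C2*erfi(sqrt(2)*b/2)


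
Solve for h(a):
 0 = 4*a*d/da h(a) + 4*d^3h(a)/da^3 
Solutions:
 h(a) = C1 + Integral(C2*airyai(-a) + C3*airybi(-a), a)


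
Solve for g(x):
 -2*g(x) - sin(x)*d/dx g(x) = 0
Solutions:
 g(x) = C1*(cos(x) + 1)/(cos(x) - 1)


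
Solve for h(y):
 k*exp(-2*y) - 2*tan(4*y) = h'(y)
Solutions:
 h(y) = C1 - k*exp(-2*y)/2 - log(tan(4*y)^2 + 1)/4


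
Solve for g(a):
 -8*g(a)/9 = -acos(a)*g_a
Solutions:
 g(a) = C1*exp(8*Integral(1/acos(a), a)/9)


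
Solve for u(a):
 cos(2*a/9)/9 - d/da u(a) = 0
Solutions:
 u(a) = C1 + sin(2*a/9)/2


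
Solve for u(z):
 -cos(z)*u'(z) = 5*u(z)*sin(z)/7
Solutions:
 u(z) = C1*cos(z)^(5/7)


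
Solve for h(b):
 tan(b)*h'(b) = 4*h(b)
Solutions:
 h(b) = C1*sin(b)^4


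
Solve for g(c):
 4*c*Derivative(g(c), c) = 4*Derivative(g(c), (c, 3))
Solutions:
 g(c) = C1 + Integral(C2*airyai(c) + C3*airybi(c), c)


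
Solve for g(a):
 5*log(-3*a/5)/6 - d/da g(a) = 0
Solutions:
 g(a) = C1 + 5*a*log(-a)/6 + 5*a*(-log(5) - 1 + log(3))/6


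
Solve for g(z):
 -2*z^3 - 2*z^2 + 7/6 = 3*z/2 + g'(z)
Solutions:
 g(z) = C1 - z^4/2 - 2*z^3/3 - 3*z^2/4 + 7*z/6


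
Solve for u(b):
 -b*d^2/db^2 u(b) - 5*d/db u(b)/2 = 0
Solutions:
 u(b) = C1 + C2/b^(3/2)


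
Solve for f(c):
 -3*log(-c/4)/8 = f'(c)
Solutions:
 f(c) = C1 - 3*c*log(-c)/8 + 3*c*(1 + 2*log(2))/8


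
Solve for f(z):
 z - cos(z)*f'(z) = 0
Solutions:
 f(z) = C1 + Integral(z/cos(z), z)


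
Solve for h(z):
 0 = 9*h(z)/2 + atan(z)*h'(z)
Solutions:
 h(z) = C1*exp(-9*Integral(1/atan(z), z)/2)


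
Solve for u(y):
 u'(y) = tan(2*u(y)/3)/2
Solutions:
 u(y) = -3*asin(C1*exp(y/3))/2 + 3*pi/2
 u(y) = 3*asin(C1*exp(y/3))/2


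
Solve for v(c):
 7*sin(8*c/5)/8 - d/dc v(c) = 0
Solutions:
 v(c) = C1 - 35*cos(8*c/5)/64


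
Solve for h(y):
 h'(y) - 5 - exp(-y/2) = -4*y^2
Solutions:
 h(y) = C1 - 4*y^3/3 + 5*y - 2*exp(-y/2)


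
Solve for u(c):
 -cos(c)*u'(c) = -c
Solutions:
 u(c) = C1 + Integral(c/cos(c), c)


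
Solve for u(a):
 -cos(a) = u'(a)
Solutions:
 u(a) = C1 - sin(a)


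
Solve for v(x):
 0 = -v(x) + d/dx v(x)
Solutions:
 v(x) = C1*exp(x)


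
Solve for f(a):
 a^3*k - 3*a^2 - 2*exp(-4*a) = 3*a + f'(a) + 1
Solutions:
 f(a) = C1 + a^4*k/4 - a^3 - 3*a^2/2 - a + exp(-4*a)/2


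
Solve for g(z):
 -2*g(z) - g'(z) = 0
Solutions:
 g(z) = C1*exp(-2*z)


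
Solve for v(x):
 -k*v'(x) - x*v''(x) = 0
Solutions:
 v(x) = C1 + x^(1 - re(k))*(C2*sin(log(x)*Abs(im(k))) + C3*cos(log(x)*im(k)))


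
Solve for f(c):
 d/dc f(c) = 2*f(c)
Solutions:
 f(c) = C1*exp(2*c)


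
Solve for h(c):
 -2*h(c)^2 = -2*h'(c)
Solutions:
 h(c) = -1/(C1 + c)


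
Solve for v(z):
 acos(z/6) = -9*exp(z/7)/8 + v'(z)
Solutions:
 v(z) = C1 + z*acos(z/6) - sqrt(36 - z^2) + 63*exp(z/7)/8


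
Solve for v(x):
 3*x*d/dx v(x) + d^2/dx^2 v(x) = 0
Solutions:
 v(x) = C1 + C2*erf(sqrt(6)*x/2)


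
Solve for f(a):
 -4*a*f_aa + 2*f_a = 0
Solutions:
 f(a) = C1 + C2*a^(3/2)


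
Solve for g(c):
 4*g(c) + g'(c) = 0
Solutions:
 g(c) = C1*exp(-4*c)


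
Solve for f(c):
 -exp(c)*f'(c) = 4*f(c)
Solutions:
 f(c) = C1*exp(4*exp(-c))


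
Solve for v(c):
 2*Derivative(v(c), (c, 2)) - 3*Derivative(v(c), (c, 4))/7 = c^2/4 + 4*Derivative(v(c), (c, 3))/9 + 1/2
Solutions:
 v(c) = C1 + C2*c + C3*exp(c*(-14 + sqrt(3598))/27) + C4*exp(-c*(14 + sqrt(3598))/27) + c^4/96 + c^3/108 + 1433*c^2/9072


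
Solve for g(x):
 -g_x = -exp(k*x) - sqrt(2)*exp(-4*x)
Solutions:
 g(x) = C1 - sqrt(2)*exp(-4*x)/4 + exp(k*x)/k


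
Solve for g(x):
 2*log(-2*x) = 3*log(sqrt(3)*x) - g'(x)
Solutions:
 g(x) = C1 + x*log(x) + x*(-2*log(2) - 1 + 3*log(3)/2 - 2*I*pi)


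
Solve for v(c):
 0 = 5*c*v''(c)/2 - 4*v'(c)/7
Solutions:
 v(c) = C1 + C2*c^(43/35)


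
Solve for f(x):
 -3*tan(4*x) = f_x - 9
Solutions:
 f(x) = C1 + 9*x + 3*log(cos(4*x))/4


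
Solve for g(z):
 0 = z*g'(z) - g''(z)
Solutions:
 g(z) = C1 + C2*erfi(sqrt(2)*z/2)


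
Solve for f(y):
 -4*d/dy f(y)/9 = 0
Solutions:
 f(y) = C1


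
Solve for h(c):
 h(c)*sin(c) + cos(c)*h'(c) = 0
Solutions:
 h(c) = C1*cos(c)


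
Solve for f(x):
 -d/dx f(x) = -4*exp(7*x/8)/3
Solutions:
 f(x) = C1 + 32*exp(7*x/8)/21


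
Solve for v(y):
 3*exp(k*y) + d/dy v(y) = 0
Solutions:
 v(y) = C1 - 3*exp(k*y)/k


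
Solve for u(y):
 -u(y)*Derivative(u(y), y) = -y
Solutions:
 u(y) = -sqrt(C1 + y^2)
 u(y) = sqrt(C1 + y^2)


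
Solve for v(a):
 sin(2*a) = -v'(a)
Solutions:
 v(a) = C1 + cos(2*a)/2


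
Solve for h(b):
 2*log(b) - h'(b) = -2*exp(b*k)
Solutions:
 h(b) = C1 + 2*b*log(b) - 2*b + Piecewise((2*exp(b*k)/k, Ne(k, 0)), (2*b, True))


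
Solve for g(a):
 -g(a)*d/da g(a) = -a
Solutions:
 g(a) = -sqrt(C1 + a^2)
 g(a) = sqrt(C1 + a^2)


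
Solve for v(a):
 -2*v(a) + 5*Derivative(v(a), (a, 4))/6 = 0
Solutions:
 v(a) = C1*exp(-sqrt(2)*3^(1/4)*5^(3/4)*a/5) + C2*exp(sqrt(2)*3^(1/4)*5^(3/4)*a/5) + C3*sin(sqrt(2)*3^(1/4)*5^(3/4)*a/5) + C4*cos(sqrt(2)*3^(1/4)*5^(3/4)*a/5)


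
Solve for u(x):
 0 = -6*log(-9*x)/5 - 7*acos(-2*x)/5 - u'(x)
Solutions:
 u(x) = C1 - 6*x*log(-x)/5 - 7*x*acos(-2*x)/5 - 12*x*log(3)/5 + 6*x/5 - 7*sqrt(1 - 4*x^2)/10


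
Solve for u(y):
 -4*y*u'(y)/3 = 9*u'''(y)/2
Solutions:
 u(y) = C1 + Integral(C2*airyai(-2*y/3) + C3*airybi(-2*y/3), y)


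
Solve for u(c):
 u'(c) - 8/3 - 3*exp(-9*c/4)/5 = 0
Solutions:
 u(c) = C1 + 8*c/3 - 4*exp(-9*c/4)/15


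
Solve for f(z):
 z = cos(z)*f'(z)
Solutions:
 f(z) = C1 + Integral(z/cos(z), z)


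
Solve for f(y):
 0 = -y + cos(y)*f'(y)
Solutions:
 f(y) = C1 + Integral(y/cos(y), y)


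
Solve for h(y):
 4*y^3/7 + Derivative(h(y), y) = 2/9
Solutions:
 h(y) = C1 - y^4/7 + 2*y/9


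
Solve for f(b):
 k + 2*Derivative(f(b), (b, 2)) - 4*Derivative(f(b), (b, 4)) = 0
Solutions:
 f(b) = C1 + C2*b + C3*exp(-sqrt(2)*b/2) + C4*exp(sqrt(2)*b/2) - b^2*k/4


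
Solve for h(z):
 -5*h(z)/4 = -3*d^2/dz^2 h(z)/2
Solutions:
 h(z) = C1*exp(-sqrt(30)*z/6) + C2*exp(sqrt(30)*z/6)


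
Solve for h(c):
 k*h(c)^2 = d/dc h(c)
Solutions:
 h(c) = -1/(C1 + c*k)


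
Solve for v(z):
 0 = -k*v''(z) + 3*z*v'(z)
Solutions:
 v(z) = C1 + C2*erf(sqrt(6)*z*sqrt(-1/k)/2)/sqrt(-1/k)


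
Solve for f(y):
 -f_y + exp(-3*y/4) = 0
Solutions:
 f(y) = C1 - 4*exp(-3*y/4)/3


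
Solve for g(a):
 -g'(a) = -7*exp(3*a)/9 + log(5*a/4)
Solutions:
 g(a) = C1 - a*log(a) + a*(-log(5) + 1 + 2*log(2)) + 7*exp(3*a)/27


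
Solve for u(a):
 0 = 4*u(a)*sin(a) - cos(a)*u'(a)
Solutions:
 u(a) = C1/cos(a)^4


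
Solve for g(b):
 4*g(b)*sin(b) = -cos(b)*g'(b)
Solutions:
 g(b) = C1*cos(b)^4


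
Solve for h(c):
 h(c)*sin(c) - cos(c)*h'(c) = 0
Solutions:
 h(c) = C1/cos(c)


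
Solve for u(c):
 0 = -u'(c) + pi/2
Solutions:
 u(c) = C1 + pi*c/2


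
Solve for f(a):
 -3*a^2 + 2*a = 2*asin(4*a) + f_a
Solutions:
 f(a) = C1 - a^3 + a^2 - 2*a*asin(4*a) - sqrt(1 - 16*a^2)/2


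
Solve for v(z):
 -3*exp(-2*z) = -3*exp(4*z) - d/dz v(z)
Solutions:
 v(z) = C1 - 3*exp(4*z)/4 - 3*exp(-2*z)/2


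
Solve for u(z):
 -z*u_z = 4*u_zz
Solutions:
 u(z) = C1 + C2*erf(sqrt(2)*z/4)


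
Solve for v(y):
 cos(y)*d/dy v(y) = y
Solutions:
 v(y) = C1 + Integral(y/cos(y), y)


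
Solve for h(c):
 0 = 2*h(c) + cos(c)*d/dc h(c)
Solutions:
 h(c) = C1*(sin(c) - 1)/(sin(c) + 1)


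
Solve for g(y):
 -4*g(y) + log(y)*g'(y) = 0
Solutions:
 g(y) = C1*exp(4*li(y))


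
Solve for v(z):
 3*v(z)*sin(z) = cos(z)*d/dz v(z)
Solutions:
 v(z) = C1/cos(z)^3


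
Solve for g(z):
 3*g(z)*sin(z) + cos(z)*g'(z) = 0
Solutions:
 g(z) = C1*cos(z)^3


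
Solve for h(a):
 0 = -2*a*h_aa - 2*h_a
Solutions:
 h(a) = C1 + C2*log(a)


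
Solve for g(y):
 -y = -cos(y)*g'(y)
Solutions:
 g(y) = C1 + Integral(y/cos(y), y)


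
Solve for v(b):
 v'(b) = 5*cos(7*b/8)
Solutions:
 v(b) = C1 + 40*sin(7*b/8)/7


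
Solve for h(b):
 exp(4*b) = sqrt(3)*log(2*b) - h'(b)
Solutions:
 h(b) = C1 + sqrt(3)*b*log(b) + sqrt(3)*b*(-1 + log(2)) - exp(4*b)/4


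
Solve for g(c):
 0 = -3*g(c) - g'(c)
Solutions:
 g(c) = C1*exp(-3*c)


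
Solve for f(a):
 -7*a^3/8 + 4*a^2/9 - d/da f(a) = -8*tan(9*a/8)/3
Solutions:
 f(a) = C1 - 7*a^4/32 + 4*a^3/27 - 64*log(cos(9*a/8))/27


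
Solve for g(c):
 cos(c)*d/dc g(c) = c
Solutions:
 g(c) = C1 + Integral(c/cos(c), c)


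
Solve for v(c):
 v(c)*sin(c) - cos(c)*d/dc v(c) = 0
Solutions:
 v(c) = C1/cos(c)


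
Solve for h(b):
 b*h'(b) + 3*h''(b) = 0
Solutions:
 h(b) = C1 + C2*erf(sqrt(6)*b/6)


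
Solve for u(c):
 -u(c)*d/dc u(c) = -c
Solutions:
 u(c) = -sqrt(C1 + c^2)
 u(c) = sqrt(C1 + c^2)


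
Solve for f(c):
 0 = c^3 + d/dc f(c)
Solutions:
 f(c) = C1 - c^4/4


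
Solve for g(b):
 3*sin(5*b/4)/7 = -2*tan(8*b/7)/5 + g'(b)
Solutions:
 g(b) = C1 - 7*log(cos(8*b/7))/20 - 12*cos(5*b/4)/35


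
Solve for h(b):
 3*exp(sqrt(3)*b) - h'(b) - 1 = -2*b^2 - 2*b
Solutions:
 h(b) = C1 + 2*b^3/3 + b^2 - b + sqrt(3)*exp(sqrt(3)*b)


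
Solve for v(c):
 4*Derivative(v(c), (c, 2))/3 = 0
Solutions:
 v(c) = C1 + C2*c


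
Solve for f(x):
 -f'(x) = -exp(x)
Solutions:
 f(x) = C1 + exp(x)


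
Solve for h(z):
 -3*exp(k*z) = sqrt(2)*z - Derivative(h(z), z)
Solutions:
 h(z) = C1 + sqrt(2)*z^2/2 + 3*exp(k*z)/k


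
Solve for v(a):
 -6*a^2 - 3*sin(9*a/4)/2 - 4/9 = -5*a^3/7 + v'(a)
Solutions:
 v(a) = C1 + 5*a^4/28 - 2*a^3 - 4*a/9 + 2*cos(9*a/4)/3


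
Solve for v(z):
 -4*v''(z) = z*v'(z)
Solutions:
 v(z) = C1 + C2*erf(sqrt(2)*z/4)


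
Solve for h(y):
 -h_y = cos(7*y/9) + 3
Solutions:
 h(y) = C1 - 3*y - 9*sin(7*y/9)/7


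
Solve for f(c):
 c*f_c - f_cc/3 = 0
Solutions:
 f(c) = C1 + C2*erfi(sqrt(6)*c/2)


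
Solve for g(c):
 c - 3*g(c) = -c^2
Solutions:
 g(c) = c*(c + 1)/3


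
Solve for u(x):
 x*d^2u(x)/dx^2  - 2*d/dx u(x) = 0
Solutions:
 u(x) = C1 + C2*x^3


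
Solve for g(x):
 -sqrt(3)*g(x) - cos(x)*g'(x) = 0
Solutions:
 g(x) = C1*(sin(x) - 1)^(sqrt(3)/2)/(sin(x) + 1)^(sqrt(3)/2)


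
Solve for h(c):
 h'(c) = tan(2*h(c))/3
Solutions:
 h(c) = -asin(C1*exp(2*c/3))/2 + pi/2
 h(c) = asin(C1*exp(2*c/3))/2


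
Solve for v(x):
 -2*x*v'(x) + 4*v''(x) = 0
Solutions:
 v(x) = C1 + C2*erfi(x/2)


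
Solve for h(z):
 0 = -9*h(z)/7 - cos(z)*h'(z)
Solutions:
 h(z) = C1*(sin(z) - 1)^(9/14)/(sin(z) + 1)^(9/14)
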